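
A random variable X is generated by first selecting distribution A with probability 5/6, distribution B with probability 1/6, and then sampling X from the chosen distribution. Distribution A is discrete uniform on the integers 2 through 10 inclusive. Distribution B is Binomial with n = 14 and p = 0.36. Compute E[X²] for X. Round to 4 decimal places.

For each component E[X²] = Var + (mean)², giving A: 42.6667; B: 28.6272.
Overall E[X²] = 0.833333·42.6667 + 0.166667·28.6272 = 40.3268.

40.3268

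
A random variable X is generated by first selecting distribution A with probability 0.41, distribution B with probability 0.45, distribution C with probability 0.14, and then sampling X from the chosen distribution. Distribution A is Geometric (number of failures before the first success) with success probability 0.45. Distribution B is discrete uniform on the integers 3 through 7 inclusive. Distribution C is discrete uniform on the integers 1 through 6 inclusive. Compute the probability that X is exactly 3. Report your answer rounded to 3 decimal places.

Conditional on each component, P(X = 3): A: 0.0748688; B: 0.2; C: 0.166667.
By total probability, P(X = 3) = 0.41·0.0748688 + 0.45·0.2 + 0.14·0.166667 = 0.14403.

0.144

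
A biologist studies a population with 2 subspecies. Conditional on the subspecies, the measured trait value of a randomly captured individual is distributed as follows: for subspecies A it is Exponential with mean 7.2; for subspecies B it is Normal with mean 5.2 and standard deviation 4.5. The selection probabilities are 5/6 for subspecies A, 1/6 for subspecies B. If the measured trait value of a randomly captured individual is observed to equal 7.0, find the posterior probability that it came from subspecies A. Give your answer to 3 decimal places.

Likelihoods f(7.0 | ·): A: 0.0525336; B: 0.0818378.
Posterior ∝ prior × likelihood. Numerator for A: 0.833333·0.0525336 = 0.043778.
Normalizing constant: 0.833333·0.0525336 + 0.166667·0.0818378 = 0.0574176.
P(A | observation) = 0.043778 / 0.0574176 = 0.762449.

0.762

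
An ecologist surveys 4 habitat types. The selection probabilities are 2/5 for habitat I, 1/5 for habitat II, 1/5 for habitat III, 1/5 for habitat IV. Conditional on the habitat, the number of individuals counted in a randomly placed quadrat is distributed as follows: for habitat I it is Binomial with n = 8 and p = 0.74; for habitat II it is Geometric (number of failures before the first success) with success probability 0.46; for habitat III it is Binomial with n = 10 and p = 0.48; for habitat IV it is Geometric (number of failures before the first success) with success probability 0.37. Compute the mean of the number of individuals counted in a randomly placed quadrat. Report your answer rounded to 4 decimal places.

Component means — I: 5.92; II: 1.17391; III: 4.8; IV: 1.7027.
E[X] = 0.4·5.92 + 0.2·1.17391 + 0.2·4.8 + 0.2·1.7027 = 3.90332.

3.9033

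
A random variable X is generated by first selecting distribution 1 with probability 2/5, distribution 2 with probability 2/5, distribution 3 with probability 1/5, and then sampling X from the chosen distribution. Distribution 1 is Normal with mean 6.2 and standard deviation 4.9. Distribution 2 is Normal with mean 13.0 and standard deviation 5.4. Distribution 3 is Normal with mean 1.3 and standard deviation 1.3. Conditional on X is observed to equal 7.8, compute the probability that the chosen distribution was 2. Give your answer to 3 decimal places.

0.376

Likelihoods f(7.8 | ·): 1: 0.07719; 2: 0.0464682; 3: 1.14363e-06.
Posterior ∝ prior × likelihood. Numerator for 2: 0.4·0.0464682 = 0.0185873.
Normalizing constant: 0.4·0.07719 + 0.4·0.0464682 + 0.2·1.14363e-06 = 0.0494635.
P(2 | observation) = 0.0185873 / 0.0494635 = 0.375778.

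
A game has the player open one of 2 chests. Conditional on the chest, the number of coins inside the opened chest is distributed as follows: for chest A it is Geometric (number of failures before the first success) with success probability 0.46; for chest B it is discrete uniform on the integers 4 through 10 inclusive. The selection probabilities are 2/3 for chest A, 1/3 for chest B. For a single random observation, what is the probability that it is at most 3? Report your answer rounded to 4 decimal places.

0.6100

Conditional on each chest, P(X ≤ 3): A: 0.914969; B: 0.
By total probability, P(X ≤ 3) = 0.666667·0.914969 + 0.333333·0 = 0.60998.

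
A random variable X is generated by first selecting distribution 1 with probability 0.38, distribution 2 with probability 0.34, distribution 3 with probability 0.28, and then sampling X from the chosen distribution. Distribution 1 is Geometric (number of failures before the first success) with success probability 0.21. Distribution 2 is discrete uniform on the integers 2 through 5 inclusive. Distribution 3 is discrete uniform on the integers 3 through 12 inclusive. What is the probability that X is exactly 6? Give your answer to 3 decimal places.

Conditional on each component, P(X = 6): 1: 0.0510484; 2: 0; 3: 0.1.
By total probability, P(X = 6) = 0.38·0.0510484 + 0.34·0 + 0.28·0.1 = 0.0473984.

0.047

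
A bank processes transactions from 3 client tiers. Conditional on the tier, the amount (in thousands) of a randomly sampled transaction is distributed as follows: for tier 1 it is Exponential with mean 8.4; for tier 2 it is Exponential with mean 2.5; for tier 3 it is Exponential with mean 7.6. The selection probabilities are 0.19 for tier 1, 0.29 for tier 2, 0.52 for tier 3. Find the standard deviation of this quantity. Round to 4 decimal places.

7.1525

Per component, 1: μ=8.4, E[X²]=141.12; 2: μ=2.5, E[X²]=12.5; 3: μ=7.6, E[X²]=115.52.
E[X] = 0.19·8.4 + 0.29·2.5 + 0.52·7.6 = 6.273.
E[X²] = 0.19·141.12 + 0.29·12.5 + 0.52·115.52 = 90.5082.
Var(X) = E[X²] − (E[X])² = 90.5082 − 39.3505 = 51.1577.
SD(X) = √51.1577 = 7.15246.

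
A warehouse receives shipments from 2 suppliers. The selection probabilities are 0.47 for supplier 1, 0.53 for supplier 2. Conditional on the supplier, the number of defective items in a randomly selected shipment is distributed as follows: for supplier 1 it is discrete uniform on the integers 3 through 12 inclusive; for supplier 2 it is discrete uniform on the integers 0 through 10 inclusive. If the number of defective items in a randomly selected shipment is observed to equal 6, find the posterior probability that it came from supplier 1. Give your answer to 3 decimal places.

Likelihoods P(X=6 | ·): 1: 0.1; 2: 0.0909091.
Posterior ∝ prior × likelihood. Numerator for 1: 0.47·0.1 = 0.047.
Normalizing constant: 0.47·0.1 + 0.53·0.0909091 = 0.0951818.
P(1 | observation) = 0.047 / 0.0951818 = 0.493792.

0.494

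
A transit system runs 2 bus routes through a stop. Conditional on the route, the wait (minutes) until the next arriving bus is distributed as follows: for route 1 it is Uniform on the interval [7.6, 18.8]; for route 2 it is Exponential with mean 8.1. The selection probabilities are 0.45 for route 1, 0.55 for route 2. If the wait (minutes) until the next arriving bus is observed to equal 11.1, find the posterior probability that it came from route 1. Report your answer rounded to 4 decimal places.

0.6997

Likelihoods f(11.1 | ·): 1: 0.0892857; 2: 0.0313596.
Posterior ∝ prior × likelihood. Numerator for 1: 0.45·0.0892857 = 0.0401786.
Normalizing constant: 0.45·0.0892857 + 0.55·0.0313596 = 0.0574264.
P(1 | observation) = 0.0401786 / 0.0574264 = 0.699654.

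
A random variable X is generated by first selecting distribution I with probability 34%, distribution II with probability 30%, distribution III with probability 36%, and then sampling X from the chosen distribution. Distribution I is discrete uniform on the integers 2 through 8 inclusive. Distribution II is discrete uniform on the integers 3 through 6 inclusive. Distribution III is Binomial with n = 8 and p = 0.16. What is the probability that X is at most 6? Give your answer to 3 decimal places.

0.903

Conditional on each component, P(X ≤ 6): I: 0.714286; II: 1; III: 0.999982.
By total probability, P(X ≤ 6) = 0.34·0.714286 + 0.3·1 + 0.36·0.999982 = 0.90285.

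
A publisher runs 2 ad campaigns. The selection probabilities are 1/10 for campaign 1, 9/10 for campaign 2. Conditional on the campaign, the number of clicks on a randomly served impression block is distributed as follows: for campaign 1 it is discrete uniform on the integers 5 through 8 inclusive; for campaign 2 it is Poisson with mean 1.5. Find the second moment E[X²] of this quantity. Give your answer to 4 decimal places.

7.7250

For each component E[X²] = Var + (mean)², giving 1: 43.5; 2: 3.75.
Overall E[X²] = 0.1·43.5 + 0.9·3.75 = 7.725.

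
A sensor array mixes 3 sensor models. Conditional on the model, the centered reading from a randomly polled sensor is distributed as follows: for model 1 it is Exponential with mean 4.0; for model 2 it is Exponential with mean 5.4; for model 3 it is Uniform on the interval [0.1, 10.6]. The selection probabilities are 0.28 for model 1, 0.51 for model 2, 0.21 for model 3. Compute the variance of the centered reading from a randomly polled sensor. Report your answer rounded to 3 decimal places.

21.668

Per component, 1: μ=4, E[X²]=32; 2: μ=5.4, E[X²]=58.32; 3: μ=5.35, E[X²]=37.81.
E[X] = 0.28·4 + 0.51·5.4 + 0.21·5.35 = 4.9975.
E[X²] = 0.28·32 + 0.51·58.32 + 0.21·37.81 = 46.6433.
Var(X) = E[X²] − (E[X])² = 46.6433 − 24.975 = 21.6683.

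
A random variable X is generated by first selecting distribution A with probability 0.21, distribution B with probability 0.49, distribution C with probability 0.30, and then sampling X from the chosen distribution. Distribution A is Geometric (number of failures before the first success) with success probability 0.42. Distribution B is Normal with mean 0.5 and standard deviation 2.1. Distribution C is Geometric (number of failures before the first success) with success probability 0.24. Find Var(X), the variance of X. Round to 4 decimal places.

8.1358

Per component, A: μ=1.38095, E[X²]=5.19501; B: μ=0.5, E[X²]=4.66; C: μ=3.16667, E[X²]=23.2222.
E[X] = 0.21·1.38095 + 0.49·0.5 + 0.3·3.16667 = 1.485.
E[X²] = 0.21·5.19501 + 0.49·4.66 + 0.3·23.2222 = 10.341.
Var(X) = E[X²] − (E[X])² = 10.341 − 2.20523 = 8.13579.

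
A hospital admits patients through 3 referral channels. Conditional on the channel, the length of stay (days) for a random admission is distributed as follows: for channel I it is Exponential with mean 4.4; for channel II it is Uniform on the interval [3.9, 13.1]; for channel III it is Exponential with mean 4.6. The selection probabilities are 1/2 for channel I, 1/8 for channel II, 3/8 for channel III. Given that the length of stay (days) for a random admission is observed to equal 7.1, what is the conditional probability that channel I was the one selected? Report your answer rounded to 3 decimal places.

Likelihoods f(7.1 | ·): I: 0.0452641; II: 0.108696; III: 0.0464428.
Posterior ∝ prior × likelihood. Numerator for I: 0.5·0.0452641 = 0.0226321.
Normalizing constant: 0.5·0.0452641 + 0.125·0.108696 + 0.375·0.0464428 = 0.053635.
P(I | observation) = 0.0226321 / 0.053635 = 0.421964.

0.422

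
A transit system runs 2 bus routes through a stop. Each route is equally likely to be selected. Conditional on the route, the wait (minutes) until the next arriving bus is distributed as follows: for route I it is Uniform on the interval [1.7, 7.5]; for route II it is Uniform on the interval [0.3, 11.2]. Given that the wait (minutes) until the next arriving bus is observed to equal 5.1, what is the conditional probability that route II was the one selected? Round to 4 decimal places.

0.3473

Likelihoods f(5.1 | ·): I: 0.172414; II: 0.0917431.
Posterior ∝ prior × likelihood. Numerator for II: 0.5·0.0917431 = 0.0458716.
Normalizing constant: 0.5·0.172414 + 0.5·0.0917431 = 0.132078.
P(II | observation) = 0.0458716 / 0.132078 = 0.347305.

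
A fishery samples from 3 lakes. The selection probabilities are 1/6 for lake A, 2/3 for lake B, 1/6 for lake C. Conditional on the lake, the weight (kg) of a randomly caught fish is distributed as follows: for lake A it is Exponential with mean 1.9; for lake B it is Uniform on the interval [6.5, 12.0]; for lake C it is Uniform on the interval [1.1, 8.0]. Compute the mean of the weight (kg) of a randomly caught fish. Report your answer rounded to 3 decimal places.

7.242

Component means — A: 1.9; B: 9.25; C: 4.55.
E[X] = 0.166667·1.9 + 0.666667·9.25 + 0.166667·4.55 = 7.24167.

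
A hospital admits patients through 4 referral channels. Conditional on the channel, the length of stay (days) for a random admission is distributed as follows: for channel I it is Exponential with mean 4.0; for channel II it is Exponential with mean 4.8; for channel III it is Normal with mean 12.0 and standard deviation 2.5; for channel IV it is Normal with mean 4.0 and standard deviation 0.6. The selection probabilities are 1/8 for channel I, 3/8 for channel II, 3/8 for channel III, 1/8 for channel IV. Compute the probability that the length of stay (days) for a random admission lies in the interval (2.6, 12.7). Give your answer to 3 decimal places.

Conditional on each channel, P(2.6 < X < 12.7): I: 0.480252; II: 0.510832; III: 0.610176; IV: 0.990185.
By total probability, P(2.6 < X < 12.7) = 0.125·0.480252 + 0.375·0.510832 + 0.375·0.610176 + 0.125·0.990185 = 0.604183.

0.604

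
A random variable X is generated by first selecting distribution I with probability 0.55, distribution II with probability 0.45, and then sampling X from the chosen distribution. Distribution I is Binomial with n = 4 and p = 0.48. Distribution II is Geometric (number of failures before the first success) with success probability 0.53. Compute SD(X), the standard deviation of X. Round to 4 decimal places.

1.2515

Per component, I: μ=1.92, E[X²]=4.6848; II: μ=0.886792, E[X²]=2.45959.
E[X] = 0.55·1.92 + 0.45·0.886792 = 1.45506.
E[X²] = 0.55·4.6848 + 0.45·2.45959 = 3.68346.
Var(X) = E[X²] − (E[X])² = 3.68346 − 2.11719 = 1.56627.
SD(X) = √1.56627 = 1.25151.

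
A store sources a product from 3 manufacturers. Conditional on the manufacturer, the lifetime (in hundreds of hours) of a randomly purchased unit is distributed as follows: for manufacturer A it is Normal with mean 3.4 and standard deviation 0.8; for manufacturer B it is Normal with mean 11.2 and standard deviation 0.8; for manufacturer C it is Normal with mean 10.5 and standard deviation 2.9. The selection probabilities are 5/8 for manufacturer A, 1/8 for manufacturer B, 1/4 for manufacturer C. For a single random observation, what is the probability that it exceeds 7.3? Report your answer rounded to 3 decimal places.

Conditional on each manufacturer, P(X > 7.3): A: 5.44042e-07; B: 0.999999; C: 0.865084.
By total probability, P(X > 7.3) = 0.625·5.44042e-07 + 0.125·0.999999 + 0.25·0.865084 = 0.341271.

0.341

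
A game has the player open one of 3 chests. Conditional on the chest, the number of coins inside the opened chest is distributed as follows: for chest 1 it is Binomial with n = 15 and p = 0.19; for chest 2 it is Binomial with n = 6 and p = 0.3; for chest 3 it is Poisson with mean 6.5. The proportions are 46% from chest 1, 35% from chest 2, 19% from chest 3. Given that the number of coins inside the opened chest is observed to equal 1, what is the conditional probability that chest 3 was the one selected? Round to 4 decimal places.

0.0105

Likelihoods P(X=1 | ·): 1: 0.149154; 2: 0.302526; 3: 0.00977235.
Posterior ∝ prior × likelihood. Numerator for 3: 0.19·0.00977235 = 0.00185675.
Normalizing constant: 0.46·0.149154 + 0.35·0.302526 + 0.19·0.00977235 = 0.176352.
P(3 | observation) = 0.00185675 / 0.176352 = 0.0105287.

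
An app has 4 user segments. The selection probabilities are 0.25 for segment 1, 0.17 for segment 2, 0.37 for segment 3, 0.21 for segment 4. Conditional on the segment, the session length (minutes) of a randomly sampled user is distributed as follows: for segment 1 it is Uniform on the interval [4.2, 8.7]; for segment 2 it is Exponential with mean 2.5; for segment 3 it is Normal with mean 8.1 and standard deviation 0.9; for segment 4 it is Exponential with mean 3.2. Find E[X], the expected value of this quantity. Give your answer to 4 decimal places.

5.7065

Component means — 1: 6.45; 2: 2.5; 3: 8.1; 4: 3.2.
E[X] = 0.25·6.45 + 0.17·2.5 + 0.37·8.1 + 0.21·3.2 = 5.7065.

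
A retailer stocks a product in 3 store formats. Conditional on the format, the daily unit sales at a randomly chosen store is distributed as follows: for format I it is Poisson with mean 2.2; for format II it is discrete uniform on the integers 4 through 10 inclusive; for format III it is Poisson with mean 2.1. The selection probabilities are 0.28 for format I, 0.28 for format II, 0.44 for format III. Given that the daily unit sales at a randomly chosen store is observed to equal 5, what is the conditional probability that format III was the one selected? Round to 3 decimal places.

Likelihoods P(X=5 | ·): I: 0.0475866; II: 0.142857; III: 0.041677.
Posterior ∝ prior × likelihood. Numerator for III: 0.44·0.041677 = 0.0183379.
Normalizing constant: 0.28·0.0475866 + 0.28·0.142857 + 0.44·0.041677 = 0.0716621.
P(III | observation) = 0.0183379 / 0.0716621 = 0.255894.

0.256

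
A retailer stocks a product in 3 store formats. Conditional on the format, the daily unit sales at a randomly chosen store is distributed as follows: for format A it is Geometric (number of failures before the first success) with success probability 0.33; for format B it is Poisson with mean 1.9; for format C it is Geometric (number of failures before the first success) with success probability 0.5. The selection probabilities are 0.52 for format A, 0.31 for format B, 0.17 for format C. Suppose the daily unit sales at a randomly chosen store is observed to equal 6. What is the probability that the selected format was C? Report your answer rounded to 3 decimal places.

0.067

Likelihoods P(X=6 | ·): A: 0.0298513; B: 0.00977304; C: 0.0078125.
Posterior ∝ prior × likelihood. Numerator for C: 0.17·0.0078125 = 0.00132813.
Normalizing constant: 0.52·0.0298513 + 0.31·0.00977304 + 0.17·0.0078125 = 0.0198804.
P(C | observation) = 0.00132813 / 0.0198804 = 0.0668057.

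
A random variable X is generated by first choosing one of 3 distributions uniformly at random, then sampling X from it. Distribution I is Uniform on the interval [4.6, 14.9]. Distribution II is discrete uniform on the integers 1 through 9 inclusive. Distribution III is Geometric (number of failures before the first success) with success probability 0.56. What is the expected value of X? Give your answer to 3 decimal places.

5.179

Component means — I: 9.75; II: 5; III: 0.785714.
E[X] = 0.333333·9.75 + 0.333333·5 + 0.333333·0.785714 = 5.17857.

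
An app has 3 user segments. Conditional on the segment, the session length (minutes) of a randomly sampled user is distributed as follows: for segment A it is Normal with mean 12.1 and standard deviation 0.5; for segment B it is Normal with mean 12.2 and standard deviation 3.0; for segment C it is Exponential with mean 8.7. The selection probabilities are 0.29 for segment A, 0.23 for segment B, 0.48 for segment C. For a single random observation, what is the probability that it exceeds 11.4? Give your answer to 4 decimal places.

Conditional on each segment, P(X > 11.4): A: 0.919243; B: 0.605137; C: 0.269727.
By total probability, P(X > 11.4) = 0.29·0.919243 + 0.23·0.605137 + 0.48·0.269727 = 0.535231.

0.5352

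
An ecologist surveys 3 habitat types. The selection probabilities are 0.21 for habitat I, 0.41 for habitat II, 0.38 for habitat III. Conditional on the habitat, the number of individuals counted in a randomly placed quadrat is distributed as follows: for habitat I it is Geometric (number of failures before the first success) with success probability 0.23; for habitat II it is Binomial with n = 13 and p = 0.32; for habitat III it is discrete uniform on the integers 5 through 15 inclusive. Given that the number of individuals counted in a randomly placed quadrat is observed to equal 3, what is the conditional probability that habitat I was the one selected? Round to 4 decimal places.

0.2135

Likelihoods P(X=3 | ·): I: 0.105003; II: 0.198109; III: 0.
Posterior ∝ prior × likelihood. Numerator for I: 0.21·0.105003 = 0.0220505.
Normalizing constant: 0.21·0.105003 + 0.41·0.198109 + 0.38·0 = 0.103275.
P(I | observation) = 0.0220505 / 0.103275 = 0.213512.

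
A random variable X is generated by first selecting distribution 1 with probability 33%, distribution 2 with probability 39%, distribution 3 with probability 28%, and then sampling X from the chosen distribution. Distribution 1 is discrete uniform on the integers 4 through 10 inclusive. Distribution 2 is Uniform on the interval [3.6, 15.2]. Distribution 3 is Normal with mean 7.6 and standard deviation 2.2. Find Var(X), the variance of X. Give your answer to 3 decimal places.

8.177

Per component, 1: μ=7, E[X²]=53; 2: μ=9.4, E[X²]=99.5733; 3: μ=7.6, E[X²]=62.6.
E[X] = 0.33·7 + 0.39·9.4 + 0.28·7.6 = 8.104.
E[X²] = 0.33·53 + 0.39·99.5733 + 0.28·62.6 = 73.8516.
Var(X) = E[X²] − (E[X])² = 73.8516 − 65.6748 = 8.17678.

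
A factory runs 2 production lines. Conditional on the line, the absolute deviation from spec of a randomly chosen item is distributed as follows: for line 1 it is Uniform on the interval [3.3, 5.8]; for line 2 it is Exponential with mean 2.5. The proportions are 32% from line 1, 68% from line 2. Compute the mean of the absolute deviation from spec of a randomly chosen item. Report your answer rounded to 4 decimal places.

Component means — 1: 4.55; 2: 2.5.
E[X] = 0.32·4.55 + 0.68·2.5 = 3.156.

3.1560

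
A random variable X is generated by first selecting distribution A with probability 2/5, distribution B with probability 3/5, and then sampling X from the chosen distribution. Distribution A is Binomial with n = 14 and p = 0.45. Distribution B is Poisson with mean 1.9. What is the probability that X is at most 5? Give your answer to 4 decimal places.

0.7270

Conditional on each component, P(X ≤ 5): A: 0.33732; B: 0.986781.
By total probability, P(X ≤ 5) = 0.4·0.33732 + 0.6·0.986781 = 0.726997.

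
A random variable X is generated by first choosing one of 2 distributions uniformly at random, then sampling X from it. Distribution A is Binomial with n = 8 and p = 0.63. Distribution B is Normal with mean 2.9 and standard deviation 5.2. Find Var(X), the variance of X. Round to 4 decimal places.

15.5973

Per component, A: μ=5.04, E[X²]=27.2664; B: μ=2.9, E[X²]=35.45.
E[X] = 0.5·5.04 + 0.5·2.9 = 3.97.
E[X²] = 0.5·27.2664 + 0.5·35.45 = 31.3582.
Var(X) = E[X²] − (E[X])² = 31.3582 − 15.7609 = 15.5973.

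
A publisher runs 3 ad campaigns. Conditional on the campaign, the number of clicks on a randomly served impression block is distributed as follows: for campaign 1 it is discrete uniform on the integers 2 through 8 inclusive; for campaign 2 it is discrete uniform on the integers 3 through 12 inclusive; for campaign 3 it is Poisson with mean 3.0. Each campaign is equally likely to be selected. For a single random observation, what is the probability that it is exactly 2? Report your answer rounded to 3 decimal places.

Conditional on each campaign, P(X = 2): 1: 0.142857; 2: 0; 3: 0.224042.
By total probability, P(X = 2) = 0.333333·0.142857 + 0.333333·0 + 0.333333·0.224042 = 0.1223.

0.122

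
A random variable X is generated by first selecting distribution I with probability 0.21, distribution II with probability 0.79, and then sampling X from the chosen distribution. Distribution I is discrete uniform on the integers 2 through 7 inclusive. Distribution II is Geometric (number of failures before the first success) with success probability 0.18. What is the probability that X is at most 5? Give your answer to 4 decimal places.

0.6898

Conditional on each component, P(X ≤ 5): I: 0.666667; II: 0.695993.
By total probability, P(X ≤ 5) = 0.21·0.666667 + 0.79·0.695993 = 0.689835.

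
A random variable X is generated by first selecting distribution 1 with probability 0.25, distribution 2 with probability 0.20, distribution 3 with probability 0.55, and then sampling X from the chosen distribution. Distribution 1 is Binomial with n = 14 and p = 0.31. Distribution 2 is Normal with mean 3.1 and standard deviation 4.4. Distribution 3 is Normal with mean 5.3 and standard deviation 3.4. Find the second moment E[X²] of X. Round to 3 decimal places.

For each component E[X²] = Var + (mean)², giving 1: 21.8302; 2: 28.97; 3: 39.65.
Overall E[X²] = 0.25·21.8302 + 0.2·28.97 + 0.55·39.65 = 33.059.

33.059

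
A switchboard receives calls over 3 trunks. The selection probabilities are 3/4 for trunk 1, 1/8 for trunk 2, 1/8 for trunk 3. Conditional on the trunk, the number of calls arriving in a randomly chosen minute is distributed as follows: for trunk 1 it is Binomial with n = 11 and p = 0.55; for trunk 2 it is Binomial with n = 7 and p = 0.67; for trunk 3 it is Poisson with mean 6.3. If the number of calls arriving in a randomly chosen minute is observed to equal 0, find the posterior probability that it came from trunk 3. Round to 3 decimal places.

0.577

Likelihoods P(X=0 | ·): 1: 0.000153228; 2: 0.000426184; 3: 0.0018363.
Posterior ∝ prior × likelihood. Numerator for 3: 0.125·0.0018363 = 0.000229538.
Normalizing constant: 0.75·0.000153228 + 0.125·0.000426184 + 0.125·0.0018363 = 0.000397732.
P(3 | observation) = 0.000229538 / 0.000397732 = 0.577117.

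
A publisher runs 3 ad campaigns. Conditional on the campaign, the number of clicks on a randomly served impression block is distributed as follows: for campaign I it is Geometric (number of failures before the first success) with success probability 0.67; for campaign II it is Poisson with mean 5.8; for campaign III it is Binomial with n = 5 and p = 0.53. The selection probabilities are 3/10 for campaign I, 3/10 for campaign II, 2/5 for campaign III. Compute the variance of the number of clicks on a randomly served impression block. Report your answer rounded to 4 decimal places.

Per component, I: μ=0.492537, E[X²]=0.977723; II: μ=5.8, E[X²]=39.44; III: μ=2.65, E[X²]=8.268.
E[X] = 0.3·0.492537 + 0.3·5.8 + 0.4·2.65 = 2.94776.
E[X²] = 0.3·0.977723 + 0.3·39.44 + 0.4·8.268 = 15.4325.
Var(X) = E[X²] − (E[X])² = 15.4325 − 8.6893 = 6.74322.

6.7432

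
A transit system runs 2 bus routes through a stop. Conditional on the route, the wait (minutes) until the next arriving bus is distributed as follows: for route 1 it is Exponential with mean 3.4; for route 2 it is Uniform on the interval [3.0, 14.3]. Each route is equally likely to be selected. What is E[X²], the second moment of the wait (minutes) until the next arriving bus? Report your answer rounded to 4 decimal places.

For each component E[X²] = Var + (mean)², giving 1: 23.12; 2: 85.4633.
Overall E[X²] = 0.5·23.12 + 0.5·85.4633 = 54.2917.

54.2917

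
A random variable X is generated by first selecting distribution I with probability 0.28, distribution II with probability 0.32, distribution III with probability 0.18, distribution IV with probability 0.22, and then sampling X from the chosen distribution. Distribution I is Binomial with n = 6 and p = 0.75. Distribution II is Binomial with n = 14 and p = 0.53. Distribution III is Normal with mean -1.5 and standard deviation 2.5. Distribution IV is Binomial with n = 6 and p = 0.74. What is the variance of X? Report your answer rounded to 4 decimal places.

11.9940

Per component, I: μ=4.5, E[X²]=21.375; II: μ=7.42, E[X²]=58.5438; III: μ=-1.5, E[X²]=8.5; IV: μ=4.44, E[X²]=20.868.
E[X] = 0.28·4.5 + 0.32·7.42 + 0.18·-1.5 + 0.22·4.44 = 4.3412.
E[X²] = 0.28·21.375 + 0.32·58.5438 + 0.18·8.5 + 0.22·20.868 = 30.84.
Var(X) = E[X²] − (E[X])² = 30.84 − 18.846 = 11.994.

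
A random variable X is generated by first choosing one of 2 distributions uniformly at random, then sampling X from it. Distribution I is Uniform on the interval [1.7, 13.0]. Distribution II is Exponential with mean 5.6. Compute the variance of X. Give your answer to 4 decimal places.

Per component, I: μ=7.35, E[X²]=64.6633; II: μ=5.6, E[X²]=62.72.
E[X] = 0.5·7.35 + 0.5·5.6 = 6.475.
E[X²] = 0.5·64.6633 + 0.5·62.72 = 63.6917.
Var(X) = E[X²] − (E[X])² = 63.6917 − 41.9256 = 21.766.

21.7660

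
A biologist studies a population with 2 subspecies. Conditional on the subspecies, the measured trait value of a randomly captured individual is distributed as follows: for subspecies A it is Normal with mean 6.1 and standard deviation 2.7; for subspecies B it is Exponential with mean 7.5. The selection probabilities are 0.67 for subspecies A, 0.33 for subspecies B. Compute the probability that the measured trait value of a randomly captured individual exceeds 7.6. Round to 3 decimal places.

Conditional on each subspecies, P(X > 7.6): A: 0.289257; B: 0.363007.
By total probability, P(X > 7.6) = 0.67·0.289257 + 0.33·0.363007 = 0.313595.

0.314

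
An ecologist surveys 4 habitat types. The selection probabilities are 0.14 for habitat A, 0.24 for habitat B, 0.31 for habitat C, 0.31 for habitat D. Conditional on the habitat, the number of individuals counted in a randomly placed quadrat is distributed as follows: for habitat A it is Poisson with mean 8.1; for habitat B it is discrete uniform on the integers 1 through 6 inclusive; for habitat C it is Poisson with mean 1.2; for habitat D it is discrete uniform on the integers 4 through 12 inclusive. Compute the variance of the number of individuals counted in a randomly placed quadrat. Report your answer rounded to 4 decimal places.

Per component, A: μ=8.1, E[X²]=73.71; B: μ=3.5, E[X²]=15.1667; C: μ=1.2, E[X²]=2.64; D: μ=8, E[X²]=70.6667.
E[X] = 0.14·8.1 + 0.24·3.5 + 0.31·1.2 + 0.31·8 = 4.826.
E[X²] = 0.14·73.71 + 0.24·15.1667 + 0.31·2.64 + 0.31·70.6667 = 36.6845.
Var(X) = E[X²] − (E[X])² = 36.6845 − 23.2903 = 13.3942.

13.3942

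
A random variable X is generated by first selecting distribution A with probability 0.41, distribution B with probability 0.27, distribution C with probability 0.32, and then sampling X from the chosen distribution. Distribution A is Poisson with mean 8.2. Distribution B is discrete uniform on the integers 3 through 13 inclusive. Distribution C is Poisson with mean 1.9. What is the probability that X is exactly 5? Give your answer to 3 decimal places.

Conditional on each component, P(X = 5): A: 0.0848542; B: 0.0909091; C: 0.0308622.
By total probability, P(X = 5) = 0.41·0.0848542 + 0.27·0.0909091 + 0.32·0.0308622 = 0.0692116.

0.069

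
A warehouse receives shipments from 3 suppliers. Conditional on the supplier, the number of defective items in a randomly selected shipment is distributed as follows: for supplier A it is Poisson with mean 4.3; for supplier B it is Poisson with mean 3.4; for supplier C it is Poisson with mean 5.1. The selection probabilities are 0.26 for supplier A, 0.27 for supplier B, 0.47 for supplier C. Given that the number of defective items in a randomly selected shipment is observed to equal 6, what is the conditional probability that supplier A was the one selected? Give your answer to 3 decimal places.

0.257

Likelihoods P(X=6 | ·): A: 0.119127; B: 0.0716044; C: 0.149.
Posterior ∝ prior × likelihood. Numerator for A: 0.26·0.119127 = 0.0309731.
Normalizing constant: 0.26·0.119127 + 0.27·0.0716044 + 0.47·0.149 = 0.120336.
P(A | observation) = 0.0309731 / 0.120336 = 0.257388.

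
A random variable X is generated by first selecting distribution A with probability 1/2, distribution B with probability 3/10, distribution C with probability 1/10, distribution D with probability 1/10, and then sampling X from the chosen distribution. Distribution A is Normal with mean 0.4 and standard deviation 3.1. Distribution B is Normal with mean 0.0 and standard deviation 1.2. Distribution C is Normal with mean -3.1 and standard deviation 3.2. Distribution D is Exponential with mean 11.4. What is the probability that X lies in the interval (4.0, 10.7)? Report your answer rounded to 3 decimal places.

0.094

Conditional on each component, P(4.0 < X < 10.7): A: 0.122316; B: 0.00042906; C: 0.0132438; D: 0.312894.
By total probability, P(4.0 < X < 10.7) = 0.5·0.122316 + 0.3·0.00042906 + 0.1·0.0132438 + 0.1·0.312894 = 0.0939005.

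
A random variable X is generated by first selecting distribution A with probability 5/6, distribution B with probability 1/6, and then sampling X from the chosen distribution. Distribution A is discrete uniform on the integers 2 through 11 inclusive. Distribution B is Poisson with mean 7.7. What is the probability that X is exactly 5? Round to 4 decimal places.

0.1004

Conditional on each component, P(X = 5): A: 0.1; B: 0.102142.
By total probability, P(X = 5) = 0.833333·0.1 + 0.166667·0.102142 = 0.100357.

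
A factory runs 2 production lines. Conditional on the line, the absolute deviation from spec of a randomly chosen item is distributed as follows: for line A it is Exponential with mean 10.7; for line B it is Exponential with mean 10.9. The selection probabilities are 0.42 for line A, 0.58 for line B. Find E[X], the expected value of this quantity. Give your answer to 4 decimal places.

10.8160

Component means — A: 10.7; B: 10.9.
E[X] = 0.42·10.7 + 0.58·10.9 = 10.816.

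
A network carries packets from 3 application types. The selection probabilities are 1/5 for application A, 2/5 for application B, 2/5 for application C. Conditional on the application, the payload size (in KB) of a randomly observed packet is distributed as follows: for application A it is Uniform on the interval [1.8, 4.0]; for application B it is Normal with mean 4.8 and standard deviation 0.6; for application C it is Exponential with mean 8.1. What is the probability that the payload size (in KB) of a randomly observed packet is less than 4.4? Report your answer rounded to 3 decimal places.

0.469

Conditional on each application, P(X < 4.4): A: 1; B: 0.252493; C: 0.419119.
By total probability, P(X < 4.4) = 0.2·1 + 0.4·0.252493 + 0.4·0.419119 = 0.468645.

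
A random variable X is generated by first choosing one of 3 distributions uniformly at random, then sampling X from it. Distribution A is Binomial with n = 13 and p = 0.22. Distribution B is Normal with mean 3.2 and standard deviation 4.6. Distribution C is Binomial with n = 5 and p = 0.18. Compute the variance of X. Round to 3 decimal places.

9.070

Per component, A: μ=2.86, E[X²]=10.4104; B: μ=3.2, E[X²]=31.4; C: μ=0.9, E[X²]=1.548.
E[X] = 0.333333·2.86 + 0.333333·3.2 + 0.333333·0.9 = 2.32.
E[X²] = 0.333333·10.4104 + 0.333333·31.4 + 0.333333·1.548 = 14.4528.
Var(X) = E[X²] − (E[X])² = 14.4528 − 5.3824 = 9.0704.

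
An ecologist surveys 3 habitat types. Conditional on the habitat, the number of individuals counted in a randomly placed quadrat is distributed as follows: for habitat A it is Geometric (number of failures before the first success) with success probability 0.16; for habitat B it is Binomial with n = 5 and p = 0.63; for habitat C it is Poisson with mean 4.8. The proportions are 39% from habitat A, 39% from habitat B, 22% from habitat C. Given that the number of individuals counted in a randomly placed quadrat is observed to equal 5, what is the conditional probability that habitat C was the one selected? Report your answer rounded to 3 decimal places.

Likelihoods P(X=5 | ·): A: 0.0669139; B: 0.0992437; C: 0.174748.
Posterior ∝ prior × likelihood. Numerator for C: 0.22·0.174748 = 0.0384445.
Normalizing constant: 0.39·0.0669139 + 0.39·0.0992437 + 0.22·0.174748 = 0.103246.
P(C | observation) = 0.0384445 / 0.103246 = 0.372358.

0.372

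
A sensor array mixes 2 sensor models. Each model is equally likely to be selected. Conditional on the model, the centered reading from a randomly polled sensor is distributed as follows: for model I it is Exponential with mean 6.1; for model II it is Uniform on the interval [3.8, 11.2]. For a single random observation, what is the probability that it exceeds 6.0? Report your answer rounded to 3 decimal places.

0.538

Conditional on each model, P(X > 6.0): I: 0.37396; II: 0.702703.
By total probability, P(X > 6.0) = 0.5·0.37396 + 0.5·0.702703 = 0.538331.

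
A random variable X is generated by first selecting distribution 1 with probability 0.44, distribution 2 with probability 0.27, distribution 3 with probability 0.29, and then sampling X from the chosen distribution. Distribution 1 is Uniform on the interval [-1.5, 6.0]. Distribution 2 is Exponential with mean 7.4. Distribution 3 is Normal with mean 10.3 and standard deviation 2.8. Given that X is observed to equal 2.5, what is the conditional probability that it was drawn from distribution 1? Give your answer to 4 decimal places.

0.6858

Likelihoods f(2.5 | ·): 1: 0.133333; 2: 0.0963934; 3: 0.00294202.
Posterior ∝ prior × likelihood. Numerator for 1: 0.44·0.133333 = 0.0586667.
Normalizing constant: 0.44·0.133333 + 0.27·0.0963934 + 0.29·0.00294202 = 0.0855461.
P(1 | observation) = 0.0586667 / 0.0855461 = 0.68579.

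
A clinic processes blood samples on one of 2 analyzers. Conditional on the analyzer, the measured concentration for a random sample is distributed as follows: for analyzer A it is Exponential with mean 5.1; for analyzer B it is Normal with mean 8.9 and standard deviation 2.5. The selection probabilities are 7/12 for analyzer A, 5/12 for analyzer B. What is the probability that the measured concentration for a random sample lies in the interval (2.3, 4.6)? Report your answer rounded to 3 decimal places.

0.151

Conditional on each analyzer, P(2.3 < X < 4.6): A: 0.23123; B: 0.0385709.
By total probability, P(2.3 < X < 4.6) = 0.583333·0.23123 + 0.416667·0.0385709 = 0.150955.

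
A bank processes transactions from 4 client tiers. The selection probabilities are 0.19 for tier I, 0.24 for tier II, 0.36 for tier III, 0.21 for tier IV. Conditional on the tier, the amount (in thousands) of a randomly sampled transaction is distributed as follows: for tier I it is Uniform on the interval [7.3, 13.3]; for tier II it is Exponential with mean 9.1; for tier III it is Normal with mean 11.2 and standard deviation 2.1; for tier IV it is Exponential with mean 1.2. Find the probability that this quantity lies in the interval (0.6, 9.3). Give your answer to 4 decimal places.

Conditional on each tier, P(0.6 < X < 9.3): I: 0.333333; II: 0.57631; III: 0.182796; IV: 0.6061.
By total probability, P(0.6 < X < 9.3) = 0.19·0.333333 + 0.24·0.57631 + 0.36·0.182796 + 0.21·0.6061 = 0.394735.

0.3947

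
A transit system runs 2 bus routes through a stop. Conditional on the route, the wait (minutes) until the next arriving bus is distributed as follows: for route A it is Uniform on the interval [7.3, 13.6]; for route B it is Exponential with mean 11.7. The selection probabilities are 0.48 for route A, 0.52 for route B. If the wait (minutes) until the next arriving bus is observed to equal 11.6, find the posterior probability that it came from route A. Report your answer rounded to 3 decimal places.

Likelihoods f(11.6 | ·): A: 0.15873; B: 0.0317126.
Posterior ∝ prior × likelihood. Numerator for A: 0.48·0.15873 = 0.0761905.
Normalizing constant: 0.48·0.15873 + 0.52·0.0317126 = 0.092681.
P(A | observation) = 0.0761905 / 0.092681 = 0.822072.

0.822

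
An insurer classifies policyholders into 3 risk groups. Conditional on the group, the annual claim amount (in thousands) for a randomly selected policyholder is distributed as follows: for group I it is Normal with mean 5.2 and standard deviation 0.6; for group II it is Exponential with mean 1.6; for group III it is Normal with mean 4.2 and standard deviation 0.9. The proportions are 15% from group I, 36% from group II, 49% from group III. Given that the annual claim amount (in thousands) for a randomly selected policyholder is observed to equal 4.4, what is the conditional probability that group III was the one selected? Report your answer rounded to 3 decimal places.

Likelihoods f(4.4 | ·): I: 0.27335; II: 0.0399549; III: 0.432458.
Posterior ∝ prior × likelihood. Numerator for III: 0.49·0.432458 = 0.211905.
Normalizing constant: 0.15·0.27335 + 0.36·0.0399549 + 0.49·0.432458 = 0.267291.
P(III | observation) = 0.211905 / 0.267291 = 0.792786.

0.793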